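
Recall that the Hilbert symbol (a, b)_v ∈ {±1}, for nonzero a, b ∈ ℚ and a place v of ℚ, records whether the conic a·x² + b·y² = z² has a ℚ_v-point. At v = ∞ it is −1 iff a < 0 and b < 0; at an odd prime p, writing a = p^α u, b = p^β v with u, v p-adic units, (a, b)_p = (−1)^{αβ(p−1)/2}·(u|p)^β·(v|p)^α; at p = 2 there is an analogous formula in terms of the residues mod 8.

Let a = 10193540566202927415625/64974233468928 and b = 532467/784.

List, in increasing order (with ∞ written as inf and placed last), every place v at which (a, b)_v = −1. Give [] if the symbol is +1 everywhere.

Mod squares: a ≡ 74841195, b ≡ 59163. Check v ∈ {∞, 2, 3, 5, 7, 11, 13, 23, 37, 41, 53}.
v=2: v_2(a)=-16, v_2(b)=-4; units ≡ 3, 3 (mod 8); ε·ε+αω+βω = 1·1+-16·1+-4·1 ≡ 1  ⇒  (a,b)_2 = -1.
v=23: a=23^1·(≡5), b=23^0·(≡20) mod 23; (5|23)=-1, (20|23)=-1; (−1)^{1·0·11}·(-1)^0·(-1)^1 = -1.
v=53: a=53^-2·(≡37), b=53^0·(≡7) mod 53; (37|53)=+1, (7|53)=+1; (−1)^{-2·0·26}·(+1)^0·(+1)^-2 = +1.
v=7: a=7^-6·(≡2), b=7^-2·(≡6) mod 7; (2|7)=+1, (6|7)=-1; (−1)^{-6·-2·3}·(+1)^-2·(-1)^-6 = +1.
v=41: a=41^5·(≡34), b=41^1·(≡39) mod 41; (34|41)=-1, (39|41)=+1; (−1)^{5·1·20}·(-1)^1·(+1)^5 = -1.
v=37: a=37^3·(≡14), b=37^1·(≡5) mod 37; (14|37)=-1, (5|37)=-1; (−1)^{3·1·18}·(-1)^1·(-1)^3 = +1.
v=13: a=13^3·(≡4), b=13^1·(≡12) mod 13; (4|13)=+1, (12|13)=+1; (−1)^{3·1·6}·(+1)^1·(+1)^3 = +1.
v=11: a=11^1·(≡9), b=11^0·(≡4) mod 11; (9|11)=+1, (4|11)=+1; (−1)^{1·0·5}·(+1)^0·(+1)^1 = +1.
v=5: a=5^5·(≡1), b=5^0·(≡3) mod 5; (1|5)=+1, (3|5)=-1; (−1)^{5·0·2}·(+1)^0·(-1)^5 = -1.
v=∞: 74841195 > 0 and 59163 > 0  ⇒  (a,b)_∞ = +1.
v=3: a=3^-1·(≡1), b=3^3·(≡2) mod 3; (1|3)=+1, (2|3)=-1; (−1)^{-1·3·1}·(+1)^3·(-1)^-1 = +1.
(74841195, 59163 / ℚ) ramifies at {2, 5, 23, 41}: a division algebra.

[2, 5, 23, 41]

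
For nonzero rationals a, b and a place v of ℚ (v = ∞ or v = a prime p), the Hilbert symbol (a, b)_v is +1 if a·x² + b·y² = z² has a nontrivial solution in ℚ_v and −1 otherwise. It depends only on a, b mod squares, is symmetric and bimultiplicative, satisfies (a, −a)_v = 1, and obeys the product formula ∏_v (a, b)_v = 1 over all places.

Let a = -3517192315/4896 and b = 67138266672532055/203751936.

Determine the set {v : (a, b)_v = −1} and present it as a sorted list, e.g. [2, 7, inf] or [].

(a, b) ≡ (-6760390, 15470) mod (ℚ^×)²; places V = {2, 3, 5, 7, 11, 13, 17, 19, 23, ∞}.
(a,b)_2: α=-5, β=-9; u≡5, v≡7 (mod 8); ε(u)ε(v)=0·1, αω(v)=-5·0, βω(u)=-9·1; sum ≡ 1  ⇒  -1.
(a,b)_7: α=3, u≡6; β=3, v≡3 (mod 7); (6|7)=-1, (3|7)=-1; sign (−1)^1·-1^3·-1^3 = -1.
(a,b)_13: α=1, u≡10; β=1, v≡8 (mod 13); (10|13)=+1, (8|13)=-1; sign (−1)^0·+1^1·-1^1 = -1.
(a,b)_5: α=1, u≡2; β=1, v≡1 (mod 5); (2|5)=-1, (1|5)=+1; sign (−1)^0·-1^1·+1^1 = -1.
(a,b)_19: α=3, u≡18; β=6, v≡11 (mod 19); (18|19)=-1, (11|19)=+1; sign (−1)^0·-1^6·+1^3 = +1.
(a,b)_3: α=-2, u≡2; β=-4, v≡2 (mod 3); (2|3)=-1, (2|3)=-1; sign (−1)^0·-1^-4·-1^-2 = +1.
(a,b)_23: α=1, u≡21; β=2, v≡22 (mod 23); (21|23)=-1, (22|23)=-1; sign (−1)^0·-1^2·-1^1 = -1.
(a,b)_17: α=-1, u≡10; β=-3, v≡16 (mod 17); (10|17)=-1, (16|17)=+1; sign (−1)^0·-1^-3·+1^-1 = -1.
(a,b)_∞: sgn(-6760390)=−, sgn(15470)=+, so +1.
(a,b)_11: α=0, u≡1; β=2, v≡9 (mod 11); (1|11)=+1, (9|11)=+1; sign (−1)^0·+1^2·+1^0 = +1.
(-6760390, 15470 / ℚ) ramifies at {2, 5, 7, 13, 17, 23}: a division algebra.

[2, 5, 7, 13, 17, 23]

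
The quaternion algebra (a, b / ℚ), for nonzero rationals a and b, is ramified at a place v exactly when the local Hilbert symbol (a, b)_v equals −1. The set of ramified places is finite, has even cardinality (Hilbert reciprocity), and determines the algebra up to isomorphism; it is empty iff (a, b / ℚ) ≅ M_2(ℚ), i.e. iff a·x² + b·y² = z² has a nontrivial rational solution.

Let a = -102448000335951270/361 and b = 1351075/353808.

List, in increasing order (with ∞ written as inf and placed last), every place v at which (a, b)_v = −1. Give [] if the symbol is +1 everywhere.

Mod squares: a ≡ -6630, b ≡ 51051. Check v ∈ {∞, 2, 3, 5, 7, 11, 13, 17, 19}.
v=5: a=5^1·(≡1), b=5^2·(≡1) mod 5; (1|5)=+1, (1|5)=+1; (−1)^{1·2·2}·(+1)^2·(+1)^1 = +1.
v=∞: -6630 < 0 and 51051 > 0  ⇒  (a,b)_∞ = +1.
v=3: a=3^3·(≡1), b=3^-5·(≡1) mod 3; (1|3)=+1, (1|3)=+1; (−1)^{3·-5·1}·(+1)^-5·(+1)^3 = -1.
v=7: a=7^4·(≡3), b=7^-1·(≡3) mod 7; (3|7)=-1, (3|7)=-1; (−1)^{4·-1·3}·(-1)^-1·(-1)^4 = -1.
v=19: a=19^-2·(≡4), b=19^0·(≡11) mod 19; (4|19)=+1, (11|19)=+1; (−1)^{-2·0·9}·(+1)^0·(+1)^-2 = +1.
v=2: v_2(a)=1, v_2(b)=-4; units ≡ 5, 3 (mod 8); ε·ε+αω+βω = 0·1+1·1+-4·1 ≡ 1  ⇒  (a,b)_2 = -1.
v=17: a=17^3·(≡15), b=17^3·(≡5) mod 17; (15|17)=+1, (5|17)=-1; (−1)^{3·3·8}·(+1)^3·(-1)^3 = -1.
v=13: a=13^3·(≡1), b=13^-1·(≡9) mod 13; (1|13)=+1, (9|13)=+1; (−1)^{3·-1·6}·(+1)^-1·(+1)^3 = +1.
v=11: a=11^4·(≡9), b=11^1·(≡8) mod 11; (9|11)=+1, (8|11)=-1; (−1)^{4·1·5}·(+1)^1·(-1)^4 = +1.
|Ram(-6630, 51051)| = 4, even; anisotropic at {2, 3, 7, 17}.

[2, 3, 7, 17]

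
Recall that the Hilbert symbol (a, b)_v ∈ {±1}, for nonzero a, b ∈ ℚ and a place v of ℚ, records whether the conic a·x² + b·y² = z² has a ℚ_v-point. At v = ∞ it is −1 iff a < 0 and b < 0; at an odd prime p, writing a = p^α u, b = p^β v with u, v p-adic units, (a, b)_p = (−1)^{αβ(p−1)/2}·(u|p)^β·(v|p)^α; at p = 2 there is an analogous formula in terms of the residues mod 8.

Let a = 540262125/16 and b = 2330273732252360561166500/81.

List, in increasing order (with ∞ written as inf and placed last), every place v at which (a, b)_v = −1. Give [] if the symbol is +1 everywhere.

Mod squares: a ≡ 2401165, b ≡ 2313185. Check v ∈ {∞, 2, 3, 5, 7, 11, 13, 17, 19, 29, 41, 43, 53}.
v=5: a=5^3·(≡2), b=5^3·(≡2) mod 5; (2|5)=-1, (2|5)=-1; (−1)^{3·3·2}·(-1)^3·(-1)^3 = +1.
v=41: a=41^1·(≡11), b=41^2·(≡11) mod 41; (11|41)=-1, (11|41)=-1; (−1)^{1·2·20}·(-1)^2·(-1)^1 = -1.
v=53: a=53^1·(≡25), b=53^3·(≡19) mod 53; (25|53)=+1, (19|53)=-1; (−1)^{1·3·26}·(+1)^3·(-1)^1 = -1.
v=17: a=17^1·(≡15), b=17^2·(≡10) mod 17; (15|17)=+1, (10|17)=-1; (−1)^{1·2·8}·(+1)^2·(-1)^1 = -1.
v=∞: 2401165 > 0 and 2313185 > 0  ⇒  (a,b)_∞ = +1.
v=2: v_2(a)=-4, v_2(b)=2; units ≡ 5, 1 (mod 8); ε·ε+αω+βω = 0·0+-4·0+2·1 ≡ 0  ⇒  (a,b)_2 = +1.
v=43: a=43^0·(≡12), b=43^1·(≡19) mod 43; (12|43)=-1, (19|43)=-1; (−1)^{0·1·21}·(-1)^1·(-1)^0 = -1.
v=3: a=3^2·(≡1), b=3^-4·(≡2) mod 3; (1|3)=+1, (2|3)=-1; (−1)^{2·-4·1}·(+1)^-4·(-1)^2 = +1.
v=29: a=29^0·(≡28), b=29^1·(≡3) mod 29; (28|29)=+1, (3|29)=-1; (−1)^{0·1·14}·(+1)^1·(-1)^0 = +1.
v=11: a=11^0·(≡8), b=11^2·(≡2) mod 11; (8|11)=-1, (2|11)=-1; (−1)^{0·2·5}·(-1)^2·(-1)^0 = +1.
v=7: a=7^0·(≡2), b=7^1·(≡5) mod 7; (2|7)=+1, (5|7)=-1; (−1)^{0·1·3}·(+1)^1·(-1)^0 = +1.
v=13: a=13^1·(≡10), b=13^2·(≡1) mod 13; (10|13)=+1, (1|13)=+1; (−1)^{1·2·6}·(+1)^2·(+1)^1 = +1.
v=19: a=19^0·(≡2), b=19^2·(≡7) mod 19; (2|19)=-1, (7|19)=+1; (−1)^{0·2·9}·(-1)^2·(+1)^0 = +1.
Ram(2401165, 2313185) = {17, 41, 43, 53}; no ℚ_17-point on the conic.

[17, 41, 43, 53]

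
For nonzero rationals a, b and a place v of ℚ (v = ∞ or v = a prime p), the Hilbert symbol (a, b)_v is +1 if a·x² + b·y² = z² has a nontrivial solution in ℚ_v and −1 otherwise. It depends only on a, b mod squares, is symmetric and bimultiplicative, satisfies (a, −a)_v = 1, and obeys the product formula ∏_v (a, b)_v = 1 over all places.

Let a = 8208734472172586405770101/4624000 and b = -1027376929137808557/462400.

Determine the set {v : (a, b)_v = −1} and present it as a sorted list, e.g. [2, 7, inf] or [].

Mod squares: a ≡ 9758210, b ≡ -133. Check v ∈ {∞, 2, 3, 5, 7, 11, 17, 19, 23, 29}.
v=3: a=3^6·(≡2), b=3^4·(≡2) mod 3; (2|3)=-1, (2|3)=-1; (−1)^{6·4·1}·(-1)^4·(-1)^6 = +1.
v=5: a=5^-3·(≡3), b=5^-2·(≡3) mod 5; (3|5)=-1, (3|5)=-1; (−1)^{-3·-2·2}·(-1)^-2·(-1)^-3 = -1.
v=23: a=23^3·(≡9), b=23^2·(≡21) mod 23; (9|23)=+1, (21|23)=-1; (−1)^{3·2·11}·(+1)^2·(-1)^3 = -1.
v=7: a=7^1·(≡1), b=7^1·(≡1) mod 7; (1|7)=+1, (1|7)=+1; (−1)^{1·1·3}·(+1)^1·(+1)^1 = -1.
v=17: a=17^-2·(≡6), b=17^-2·(≡11) mod 17; (6|17)=-1, (11|17)=-1; (−1)^{-2·-2·8}·(-1)^-2·(-1)^-2 = +1.
v=2: v_2(a)=-7, v_2(b)=-6; units ≡ 1, 3 (mod 8); ε·ε+αω+βω = 0·1+-7·1+-6·0 ≡ 1  ⇒  (a,b)_2 = -1.
v=29: a=29^3·(≡26), b=29^2·(≡12) mod 29; (26|29)=-1, (12|29)=-1; (−1)^{3·2·14}·(-1)^2·(-1)^3 = -1.
v=19: a=19^1·(≡1), b=19^1·(≡10) mod 19; (1|19)=+1, (10|19)=-1; (−1)^{1·1·9}·(+1)^1·(-1)^1 = +1.
v=11: a=11^11·(≡4), b=11^8·(≡6) mod 11; (4|11)=+1, (6|11)=-1; (−1)^{11·8·5}·(+1)^8·(-1)^11 = -1.
v=∞: 9758210 > 0 and -133 < 0  ⇒  (a,b)_∞ = +1.
Ram(9758210, -133) = {2, 5, 7, 11, 23, 29}; no ℚ_2-point on the conic.

[2, 5, 7, 11, 23, 29]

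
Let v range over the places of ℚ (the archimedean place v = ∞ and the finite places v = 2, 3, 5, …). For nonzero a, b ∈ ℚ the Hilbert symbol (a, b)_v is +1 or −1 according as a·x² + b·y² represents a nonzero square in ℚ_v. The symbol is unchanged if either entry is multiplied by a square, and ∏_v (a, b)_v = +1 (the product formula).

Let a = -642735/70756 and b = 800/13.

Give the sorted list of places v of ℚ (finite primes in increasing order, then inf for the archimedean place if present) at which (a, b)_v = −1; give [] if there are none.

(a, b) ≡ (-15, 26) mod (ℚ^×)²; places V = {2, 3, 5, 7, 13, 19, 23, ∞}.
(a,b)_5: α=1, u≡3; β=2, v≡4 (mod 5); (3|5)=-1, (4|5)=+1; sign (−1)^0·-1^2·+1^1 = +1.
(a,b)_23: α=2, u≡12; β=0, v≡12 (mod 23); (12|23)=+1, (12|23)=+1; sign (−1)^0·+1^0·+1^2 = +1.
(a,b)_3: α=5, u≡1; β=0, v≡2 (mod 3); (1|3)=+1, (2|3)=-1; sign (−1)^0·+1^0·-1^5 = -1.
(a,b)_19: α=-2, u≡9; β=0, v≡6 (mod 19); (9|19)=+1, (6|19)=+1; sign (−1)^0·+1^0·+1^-2 = +1.
(a,b)_∞: sgn(-15)=−, sgn(26)=+, so +1.
(a,b)_7: α=-2, u≡6; β=0, v≡5 (mod 7); (6|7)=-1, (5|7)=-1; sign (−1)^0·-1^0·-1^-2 = +1.
(a,b)_2: α=-2, β=5; u≡1, v≡5 (mod 8); ε(u)ε(v)=0·0, αω(v)=-2·1, βω(u)=5·0; sum ≡ 0  ⇒  +1.
(a,b)_13: α=0, u≡5; β=-1, v≡7 (mod 13); (5|13)=-1, (7|13)=-1; sign (−1)^0·-1^-1·-1^0 = -1.
Ram(-15, 26) = {3, 13}; no ℚ_3-point on the conic.

[3, 13]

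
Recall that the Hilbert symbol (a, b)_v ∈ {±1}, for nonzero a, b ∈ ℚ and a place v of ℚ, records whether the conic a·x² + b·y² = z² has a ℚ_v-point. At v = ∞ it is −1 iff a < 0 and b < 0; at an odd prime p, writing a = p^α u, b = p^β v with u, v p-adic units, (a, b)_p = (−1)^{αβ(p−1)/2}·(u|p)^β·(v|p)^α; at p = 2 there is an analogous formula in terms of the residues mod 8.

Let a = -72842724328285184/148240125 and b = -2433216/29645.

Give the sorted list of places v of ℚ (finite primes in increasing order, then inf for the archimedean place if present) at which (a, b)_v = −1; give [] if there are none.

Mod squares: a ≡ -5159245, b ≡ -190095. Check v ∈ {∞, 2, 3, 5, 7, 11, 13, 17, 19, 23, 29}.
v=7: a=7^1·(≡1), b=7^-2·(≡4) mod 7; (1|7)=+1, (4|7)=+1; (−1)^{1·-2·3}·(+1)^-2·(+1)^1 = +1.
v=13: a=13^1·(≡1), b=13^0·(≡4) mod 13; (1|13)=+1, (4|13)=+1; (−1)^{1·0·6}·(+1)^0·(+1)^1 = +1.
v=∞: -5159245 < 0 and -190095 < 0  ⇒  (a,b)_∞ = -1.
v=23: a=23^3·(≡2), b=23^1·(≡19) mod 23; (2|23)=+1, (19|23)=-1; (−1)^{3·1·11}·(+1)^1·(-1)^3 = +1.
v=19: a=19^4·(≡13), b=19^1·(≡3) mod 19; (13|19)=-1, (3|19)=-1; (−1)^{4·1·9}·(-1)^1·(-1)^4 = -1.
v=17: a=17^1·(≡15), b=17^0·(≡2) mod 17; (15|17)=+1, (2|17)=+1; (−1)^{1·0·8}·(+1)^0·(+1)^1 = +1.
v=3: a=3^-4·(≡2), b=3^1·(≡1) mod 3; (2|3)=-1, (1|3)=+1; (−1)^{-4·1·1}·(-1)^1·(+1)^-4 = -1.
v=29: a=29^1·(≡14), b=29^1·(≡28) mod 29; (14|29)=-1, (28|29)=+1; (−1)^{1·1·14}·(-1)^1·(+1)^1 = -1.
v=5: a=5^-3·(≡1), b=5^-1·(≡1) mod 5; (1|5)=+1, (1|5)=+1; (−1)^{-3·-1·2}·(+1)^-1·(+1)^-3 = +1.
v=11: a=11^-4·(≡7), b=11^-2·(≡2) mod 11; (7|11)=-1, (2|11)=-1; (−1)^{-4·-2·5}·(-1)^-2·(-1)^-4 = +1.
v=2: v_2(a)=10, v_2(b)=6; units ≡ 3, 1 (mod 8); ε·ε+αω+βω = 1·0+10·0+6·1 ≡ 0  ⇒  (a,b)_2 = +1.
(-5159245, -190095 / ℚ) ramifies at {3, 19, 29, ∞}: a division algebra.

[3, 19, 29, inf]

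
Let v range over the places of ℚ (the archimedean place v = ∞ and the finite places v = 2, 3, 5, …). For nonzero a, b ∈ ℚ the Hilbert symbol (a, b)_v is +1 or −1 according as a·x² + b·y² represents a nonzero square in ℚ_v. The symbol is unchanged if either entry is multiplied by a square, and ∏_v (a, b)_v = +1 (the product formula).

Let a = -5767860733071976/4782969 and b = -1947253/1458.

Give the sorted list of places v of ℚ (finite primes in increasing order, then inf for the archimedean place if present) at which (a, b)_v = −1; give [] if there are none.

Mod squares: a ≡ -154, b ≡ -266. Check v ∈ {∞, 2, 3, 7, 11, 19}.
v=11: a=11^11·(≡6), b=11^4·(≡9) mod 11; (6|11)=-1, (9|11)=+1; (−1)^{11·4·5}·(-1)^4·(+1)^11 = +1.
v=7: a=7^1·(≡3), b=7^1·(≡4) mod 7; (3|7)=-1, (4|7)=+1; (−1)^{1·1·3}·(-1)^1·(+1)^1 = +1.
v=3: a=3^-14·(≡2), b=3^-6·(≡1) mod 3; (2|3)=-1, (1|3)=+1; (−1)^{-14·-6·1}·(-1)^-6·(+1)^-14 = +1.
v=2: v_2(a)=3, v_2(b)=-1; units ≡ 3, 3 (mod 8); ε·ε+αω+βω = 1·1+3·1+-1·1 ≡ 1  ⇒  (a,b)_2 = -1.
v=∞: -154 < 0 and -266 < 0  ⇒  (a,b)_∞ = -1.
v=19: a=19^2·(≡16), b=19^1·(≡4) mod 19; (16|19)=+1, (4|19)=+1; (−1)^{2·1·9}·(+1)^1·(+1)^2 = +1.
|Ram(-154, -266)| = 2, even; anisotropic at {2, ∞}.

[2, inf]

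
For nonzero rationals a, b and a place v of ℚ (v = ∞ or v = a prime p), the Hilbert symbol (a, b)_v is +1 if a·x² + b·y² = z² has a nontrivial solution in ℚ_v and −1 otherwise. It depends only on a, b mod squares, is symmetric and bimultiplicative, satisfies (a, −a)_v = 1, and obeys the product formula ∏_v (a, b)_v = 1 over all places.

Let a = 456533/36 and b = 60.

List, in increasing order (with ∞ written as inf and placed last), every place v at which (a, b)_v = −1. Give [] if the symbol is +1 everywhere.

Mod squares: a ≡ 77, b ≡ 15. Check v ∈ {∞, 2, 3, 5, 7, 11}.
v=7: a=7^3·(≡1), b=7^0·(≡4) mod 7; (1|7)=+1, (4|7)=+1; (−1)^{3·0·3}·(+1)^0·(+1)^3 = +1.
v=3: a=3^-2·(≡2), b=3^1·(≡2) mod 3; (2|3)=-1, (2|3)=-1; (−1)^{-2·1·1}·(-1)^1·(-1)^-2 = -1.
v=11: a=11^3·(≡8), b=11^0·(≡5) mod 11; (8|11)=-1, (5|11)=+1; (−1)^{3·0·5}·(-1)^0·(+1)^3 = +1.
v=∞: 77 > 0 and 15 > 0  ⇒  (a,b)_∞ = +1.
v=5: a=5^0·(≡3), b=5^1·(≡2) mod 5; (3|5)=-1, (2|5)=-1; (−1)^{0·1·2}·(-1)^1·(-1)^0 = -1.
v=2: v_2(a)=-2, v_2(b)=2; units ≡ 5, 7 (mod 8); ε·ε+αω+βω = 0·1+-2·0+2·1 ≡ 0  ⇒  (a,b)_2 = +1.
Ram(77, 15) = {3, 5}; no ℚ_3-point on the conic.

[3, 5]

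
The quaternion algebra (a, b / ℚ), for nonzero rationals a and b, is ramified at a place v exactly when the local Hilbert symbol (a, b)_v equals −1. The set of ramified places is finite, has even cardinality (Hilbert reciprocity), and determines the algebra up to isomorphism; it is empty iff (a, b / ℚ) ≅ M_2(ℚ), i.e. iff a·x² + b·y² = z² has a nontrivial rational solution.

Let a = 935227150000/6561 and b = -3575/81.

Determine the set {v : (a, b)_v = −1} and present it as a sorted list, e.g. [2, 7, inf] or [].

(a, b) ≡ (772915, -143) mod (ℚ^×)²; places V = {2, 3, 5, 11, 13, 23, 47, ∞}.
(a,b)_11: α=3, u≡6; β=1, v≡4 (mod 11); (6|11)=-1, (4|11)=+1; sign (−1)^1·-1^1·+1^3 = +1.
(a,b)_5: α=5, u≡3; β=2, v≡2 (mod 5); (3|5)=-1, (2|5)=-1; sign (−1)^0·-1^2·-1^5 = -1.
(a,b)_47: α=1, u≡1; β=0, v≡40 (mod 47); (1|47)=+1, (40|47)=-1; sign (−1)^0·+1^0·-1^1 = -1.
(a,b)_13: α=1, u≡8; β=1, v≡8 (mod 13); (8|13)=-1, (8|13)=-1; sign (−1)^0·-1^1·-1^1 = +1.
(a,b)_3: α=-8, u≡1; β=-4, v≡1 (mod 3); (1|3)=+1, (1|3)=+1; sign (−1)^0·+1^-4·+1^-8 = +1.
(a,b)_23: α=1, u≡13; β=0, v≡3 (mod 23); (13|23)=+1, (3|23)=+1; sign (−1)^0·+1^0·+1^1 = +1.
(a,b)_∞: sgn(772915)=+, sgn(-143)=−, so +1.
(a,b)_2: α=4, β=0; u≡3, v≡1 (mod 8); ε(u)ε(v)=1·0, αω(v)=4·0, βω(u)=0·1; sum ≡ 0  ⇒  +1.
Ram(772915, -143) = {5, 47}; no ℚ_5-point on the conic.

[5, 47]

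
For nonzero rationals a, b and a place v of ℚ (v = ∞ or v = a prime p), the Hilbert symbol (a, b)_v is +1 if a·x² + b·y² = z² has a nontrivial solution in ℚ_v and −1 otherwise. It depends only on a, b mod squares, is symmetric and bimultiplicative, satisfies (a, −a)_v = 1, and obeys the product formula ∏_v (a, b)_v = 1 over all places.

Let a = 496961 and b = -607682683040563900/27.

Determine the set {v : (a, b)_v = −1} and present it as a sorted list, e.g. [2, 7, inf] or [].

[3, 23]

Mod squares: a ≡ 496961, b ≡ -796917. Check v ∈ {∞, 2, 3, 5, 7, 11, 17, 19, 23, 31, 41}.
v=41: a=41^1·(≡26), b=41^3·(≡13) mod 41; (26|41)=-1, (13|41)=-1; (−1)^{1·3·20}·(-1)^3·(-1)^1 = +1.
v=19: a=19^0·(≡16), b=19^1·(≡7) mod 19; (16|19)=+1, (7|19)=+1; (−1)^{0·1·9}·(+1)^1·(+1)^0 = +1.
v=2: v_2(a)=0, v_2(b)=2; units ≡ 1, 3 (mod 8); ε·ε+αω+βω = 0·1+0·1+2·0 ≡ 0  ⇒  (a,b)_2 = +1.
v=7: a=7^0·(≡3), b=7^2·(≡3) mod 7; (3|7)=-1, (3|7)=-1; (−1)^{0·2·3}·(-1)^2·(-1)^0 = +1.
v=5: a=5^0·(≡1), b=5^2·(≡2) mod 5; (1|5)=+1, (2|5)=-1; (−1)^{0·2·2}·(+1)^2·(-1)^0 = +1.
v=11: a=11^0·(≡3), b=11^1·(≡8) mod 11; (3|11)=+1, (8|11)=-1; (−1)^{0·1·5}·(+1)^1·(-1)^0 = +1.
v=3: a=3^0·(≡2), b=3^-3·(≡2) mod 3; (2|3)=-1, (2|3)=-1; (−1)^{0·-3·1}·(-1)^-3·(-1)^0 = -1.
v=∞: 496961 > 0 and -796917 < 0  ⇒  (a,b)_∞ = +1.
v=31: a=31^1·(≡4), b=31^3·(≡21) mod 31; (4|31)=+1, (21|31)=-1; (−1)^{1·3·15}·(+1)^3·(-1)^1 = +1.
v=17: a=17^1·(≡10), b=17^2·(≡9) mod 17; (10|17)=-1, (9|17)=+1; (−1)^{1·2·8}·(-1)^2·(+1)^1 = +1.
v=23: a=23^1·(≡10), b=23^0·(≡22) mod 23; (10|23)=-1, (22|23)=-1; (−1)^{1·0·11}·(-1)^0·(-1)^1 = -1.
|Ram(496961, -796917)| = 2, even; anisotropic at {3, 23}.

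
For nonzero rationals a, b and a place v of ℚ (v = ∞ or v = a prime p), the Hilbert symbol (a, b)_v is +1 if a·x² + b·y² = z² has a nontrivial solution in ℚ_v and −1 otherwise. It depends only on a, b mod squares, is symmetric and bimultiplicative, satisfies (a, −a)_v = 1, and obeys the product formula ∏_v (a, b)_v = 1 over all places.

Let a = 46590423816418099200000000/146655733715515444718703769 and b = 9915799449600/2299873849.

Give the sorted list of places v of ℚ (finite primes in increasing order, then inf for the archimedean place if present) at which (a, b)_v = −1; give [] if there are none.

Mod squares: a ≡ 2, b ≡ 11. Check v ∈ {∞, 2, 3, 5, 7, 11, 13, 17, 23, 29, 31, 41, 43}.
v=11: a=11^2·(≡10), b=11^1·(≡1) mod 11; (10|11)=-1, (1|11)=+1; (−1)^{2·1·5}·(-1)^1·(+1)^2 = -1.
v=7: a=7^-2·(≡4), b=7^-2·(≡4) mod 7; (4|7)=+1, (4|7)=+1; (−1)^{-2·-2·3}·(+1)^-2·(+1)^-2 = +1.
v=2: v_2(a)=29, v_2(b)=12; units ≡ 1, 3 (mod 8); ε·ε+αω+βω = 0·1+29·1+12·0 ≡ 1  ⇒  (a,b)_2 = -1.
v=29: a=29^-2·(≡12), b=29^0·(≡11) mod 29; (12|29)=-1, (11|29)=-1; (−1)^{-2·0·14}·(-1)^0·(-1)^-2 = +1.
v=23: a=23^4·(≡3), b=23^2·(≡17) mod 23; (3|23)=+1, (17|23)=-1; (−1)^{4·2·11}·(+1)^2·(-1)^4 = +1.
v=3: a=3^8·(≡2), b=3^2·(≡2) mod 3; (2|3)=-1, (2|3)=-1; (−1)^{8·2·1}·(-1)^2·(-1)^8 = +1.
v=13: a=13^-4·(≡5), b=13^-2·(≡2) mod 13; (5|13)=-1, (2|13)=-1; (−1)^{-4·-2·6}·(-1)^-2·(-1)^-4 = +1.
v=∞: 2 > 0 and 11 > 0  ⇒  (a,b)_∞ = +1.
v=41: a=41^-2·(≡25), b=41^0·(≡28) mod 41; (25|41)=+1, (28|41)=-1; (−1)^{-2·0·20}·(+1)^0·(-1)^-2 = +1.
v=31: a=31^-6·(≡19), b=31^-2·(≡11) mod 31; (19|31)=+1, (11|31)=-1; (−1)^{-6·-2·15}·(+1)^-2·(-1)^-6 = +1.
v=17: a=17^-4·(≡13), b=17^-2·(≡12) mod 17; (13|17)=+1, (12|17)=-1; (−1)^{-4·-2·8}·(+1)^-2·(-1)^-4 = +1.
v=5: a=5^8·(≡3), b=5^2·(≡1) mod 5; (3|5)=-1, (1|5)=+1; (−1)^{8·2·2}·(-1)^2·(+1)^8 = +1.
v=43: a=43^0·(≡28), b=43^2·(≡31) mod 43; (28|43)=-1, (31|43)=+1; (−1)^{0·2·21}·(-1)^2·(+1)^0 = +1.
|Ram(2, 11)| = 2, even; anisotropic at {2, 11}.

[2, 11]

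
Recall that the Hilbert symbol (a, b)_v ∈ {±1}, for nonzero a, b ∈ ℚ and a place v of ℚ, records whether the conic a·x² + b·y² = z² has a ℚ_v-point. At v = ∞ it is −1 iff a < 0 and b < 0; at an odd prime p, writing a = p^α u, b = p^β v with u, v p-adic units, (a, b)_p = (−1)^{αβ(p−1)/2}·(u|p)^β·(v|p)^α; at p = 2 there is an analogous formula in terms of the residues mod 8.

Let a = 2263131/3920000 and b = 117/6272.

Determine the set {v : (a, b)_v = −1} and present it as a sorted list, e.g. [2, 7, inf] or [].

Mod squares: a ≡ 598, b ≡ 26. Check v ∈ {∞, 2, 3, 5, 7, 13, 23, 29}.
v=2: v_2(a)=-7, v_2(b)=-7; units ≡ 3, 5 (mod 8); ε·ε+αω+βω = 1·0+-7·1+-7·1 ≡ 0  ⇒  (a,b)_2 = +1.
v=29: a=29^2·(≡14), b=29^0·(≡11) mod 29; (14|29)=-1, (11|29)=-1; (−1)^{2·0·14}·(-1)^0·(-1)^2 = +1.
v=23: a=23^1·(≡4), b=23^0·(≡3) mod 23; (4|23)=+1, (3|23)=+1; (−1)^{1·0·11}·(+1)^0·(+1)^1 = +1.
v=7: a=7^-2·(≡6), b=7^-2·(≡6) mod 7; (6|7)=-1, (6|7)=-1; (−1)^{-2·-2·3}·(-1)^-2·(-1)^-2 = +1.
v=13: a=13^1·(≡5), b=13^1·(≡8) mod 13; (5|13)=-1, (8|13)=-1; (−1)^{1·1·6}·(-1)^1·(-1)^1 = +1.
v=∞: 598 > 0 and 26 > 0  ⇒  (a,b)_∞ = +1.
v=5: a=5^-4·(≡3), b=5^0·(≡1) mod 5; (3|5)=-1, (1|5)=+1; (−1)^{-4·0·2}·(-1)^0·(+1)^-4 = +1.
v=3: a=3^2·(≡1), b=3^2·(≡2) mod 3; (1|3)=+1, (2|3)=-1; (−1)^{2·2·1}·(+1)^2·(-1)^2 = +1.
Every local symbol is +1, so the conic 598·x² + 26·y² = z² has ℚ_v-points for all v and hence a ℚ-point; (a, b / ℚ) ≅ M_2(ℚ).

[]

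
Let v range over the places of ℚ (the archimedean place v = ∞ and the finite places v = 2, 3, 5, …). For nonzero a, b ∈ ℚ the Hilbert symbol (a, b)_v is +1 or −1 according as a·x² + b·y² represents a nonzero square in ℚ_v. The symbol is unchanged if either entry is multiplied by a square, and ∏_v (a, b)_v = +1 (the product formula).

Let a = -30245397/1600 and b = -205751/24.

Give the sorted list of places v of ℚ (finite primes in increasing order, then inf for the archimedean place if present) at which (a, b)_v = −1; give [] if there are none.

[13, inf]

Mod squares: a ≡ -12597, b ≡ -25194. Check v ∈ {∞, 2, 3, 5, 7, 13, 17, 19}.
v=3: a=3^1·(≡1), b=3^-1·(≡2) mod 3; (1|3)=+1, (2|3)=-1; (−1)^{1·-1·1}·(+1)^-1·(-1)^1 = +1.
v=13: a=13^1·(≡2), b=13^1·(≡3) mod 13; (2|13)=-1, (3|13)=+1; (−1)^{1·1·6}·(-1)^1·(+1)^1 = -1.
v=7: a=7^4·(≡6), b=7^2·(≡5) mod 7; (6|7)=-1, (5|7)=-1; (−1)^{4·2·3}·(-1)^2·(-1)^4 = +1.
v=19: a=19^1·(≡13), b=19^1·(≡4) mod 19; (13|19)=-1, (4|19)=+1; (−1)^{1·1·9}·(-1)^1·(+1)^1 = +1.
v=5: a=5^-2·(≡2), b=5^0·(≡1) mod 5; (2|5)=-1, (1|5)=+1; (−1)^{-2·0·2}·(-1)^0·(+1)^-2 = +1.
v=17: a=17^1·(≡14), b=17^1·(≡5) mod 17; (14|17)=-1, (5|17)=-1; (−1)^{1·1·8}·(-1)^1·(-1)^1 = +1.
v=2: v_2(a)=-6, v_2(b)=-3; units ≡ 3, 3 (mod 8); ε·ε+αω+βω = 1·1+-6·1+-3·1 ≡ 0  ⇒  (a,b)_2 = +1.
v=∞: -12597 < 0 and -25194 < 0  ⇒  (a,b)_∞ = -1.
Ram(-12597, -25194) = {13, ∞}; no ℚ_13-point on the conic.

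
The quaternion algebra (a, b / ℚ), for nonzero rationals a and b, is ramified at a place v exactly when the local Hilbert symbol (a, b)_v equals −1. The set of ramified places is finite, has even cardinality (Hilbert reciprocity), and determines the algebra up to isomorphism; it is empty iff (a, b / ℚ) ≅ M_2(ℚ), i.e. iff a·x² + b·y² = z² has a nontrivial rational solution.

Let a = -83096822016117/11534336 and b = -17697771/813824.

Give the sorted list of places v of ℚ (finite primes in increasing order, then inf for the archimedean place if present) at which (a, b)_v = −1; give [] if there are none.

[13, inf]

(a, b) ≡ (-143, -1001) mod (ℚ^×)²; places V = {2, 3, 7, 11, 13, 17, ∞}.
(a,b)_17: α=0, u≡5; β=-2, v≡1 (mod 17); (5|17)=-1, (1|17)=+1; sign (−1)^0·-1^-2·+1^0 = +1.
(a,b)_13: α=3, u≡8; β=1, v≡10 (mod 13); (8|13)=-1, (10|13)=+1; sign (−1)^0·-1^1·+1^3 = -1.
(a,b)_7: α=8, u≡1; β=5, v≡1 (mod 7); (1|7)=+1, (1|7)=+1; sign (−1)^0·+1^5·+1^8 = +1.
(a,b)_∞: sgn(-143)=−, sgn(-1001)=−, so -1.
(a,b)_2: α=-20, β=-8; u≡1, v≡7 (mod 8); ε(u)ε(v)=0·1, αω(v)=-20·0, βω(u)=-8·0; sum ≡ 0  ⇒  +1.
(a,b)_3: α=8, u≡1; β=4, v≡1 (mod 3); (1|3)=+1, (1|3)=+1; sign (−1)^0·+1^4·+1^8 = +1.
(a,b)_11: α=-1, u≡3; β=-1, v≡7 (mod 11); (3|11)=+1, (7|11)=-1; sign (−1)^1·+1^-1·-1^-1 = +1.
(-143, -1001 / ℚ) ramifies at {13, ∞}: a division algebra.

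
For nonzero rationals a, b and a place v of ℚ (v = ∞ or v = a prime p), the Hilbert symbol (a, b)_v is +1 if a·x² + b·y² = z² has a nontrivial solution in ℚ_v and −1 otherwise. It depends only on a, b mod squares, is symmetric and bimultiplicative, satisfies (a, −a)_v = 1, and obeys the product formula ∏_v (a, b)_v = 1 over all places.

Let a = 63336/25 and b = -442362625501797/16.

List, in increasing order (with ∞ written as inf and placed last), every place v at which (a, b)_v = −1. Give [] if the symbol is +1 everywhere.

[2, 3, 13, 29]

(a, b) ≡ (15834, -7917) mod (ℚ^×)²; places V = {2, 3, 5, 7, 11, 13, 19, 29, ∞}.
(a,b)_5: α=-2, u≡1; β=0, v≡3 (mod 5); (1|5)=+1, (3|5)=-1; sign (−1)^0·+1^0·-1^-2 = +1.
(a,b)_3: α=1, u≡1; β=3, v≡1 (mod 3); (1|3)=+1, (1|3)=+1; sign (−1)^1·+1^3·+1^1 = -1.
(a,b)_29: α=1, u≡5; β=3, v≡26 (mod 29); (5|29)=+1, (26|29)=-1; sign (−1)^0·+1^3·-1^1 = -1.
(a,b)_7: α=1, u≡1; β=1, v≡3 (mod 7); (1|7)=+1, (3|7)=-1; sign (−1)^1·+1^1·-1^1 = +1.
(a,b)_13: α=1, u≡3; β=3, v≡2 (mod 13); (3|13)=+1, (2|13)=-1; sign (−1)^0·+1^3·-1^1 = -1.
(a,b)_2: α=3, β=-4; u≡5, v≡3 (mod 8); ε(u)ε(v)=0·1, αω(v)=3·1, βω(u)=-4·1; sum ≡ 1  ⇒  -1.
(a,b)_∞: sgn(15834)=+, sgn(-7917)=−, so +1.
(a,b)_11: α=0, u≡3; β=2, v≡4 (mod 11); (3|11)=+1, (4|11)=+1; sign (−1)^0·+1^2·+1^0 = +1.
(a,b)_19: α=0, u≡11; β=2, v≡6 (mod 19); (11|19)=+1, (6|19)=+1; sign (−1)^0·+1^2·+1^0 = +1.
(15834, -7917 / ℚ) ramifies at {2, 3, 13, 29}: a division algebra.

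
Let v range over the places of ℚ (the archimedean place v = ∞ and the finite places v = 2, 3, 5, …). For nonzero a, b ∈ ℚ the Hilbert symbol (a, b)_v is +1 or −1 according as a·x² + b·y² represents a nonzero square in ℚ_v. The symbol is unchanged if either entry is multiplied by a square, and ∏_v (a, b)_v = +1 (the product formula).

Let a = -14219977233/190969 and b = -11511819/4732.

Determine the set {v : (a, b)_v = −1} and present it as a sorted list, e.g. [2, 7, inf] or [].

[2, 7, 11, inf]

Mod squares: a ≡ -2398377, b ≡ -77. Check v ∈ {∞, 2, 3, 7, 11, 13, 17, 19, 23, 31, 37, 41}.
v=11: a=11^2·(≡2), b=11^3·(≡4) mod 11; (2|11)=-1, (4|11)=+1; (−1)^{2·3·5}·(-1)^3·(+1)^2 = -1.
v=3: a=3^1·(≡2), b=3^2·(≡1) mod 3; (2|3)=-1, (1|3)=+1; (−1)^{1·2·1}·(-1)^2·(+1)^1 = +1.
v=13: a=13^0·(≡7), b=13^-2·(≡3) mod 13; (7|13)=-1, (3|13)=+1; (−1)^{0·-2·6}·(-1)^-2·(+1)^0 = +1.
v=2: v_2(a)=0, v_2(b)=-2; units ≡ 7, 3 (mod 8); ε·ε+αω+βω = 1·1+0·1+-2·0 ≡ 1  ⇒  (a,b)_2 = -1.
v=∞: -2398377 < 0 and -77 < 0  ⇒  (a,b)_∞ = -1.
v=17: a=17^1·(≡16), b=17^0·(≡9) mod 17; (16|17)=+1, (9|17)=+1; (−1)^{1·0·8}·(+1)^0·(+1)^1 = +1.
v=7: a=7^2·(≡5), b=7^-1·(≡6) mod 7; (5|7)=-1, (6|7)=-1; (−1)^{2·-1·3}·(-1)^-1·(-1)^2 = -1.
v=19: a=19^-2·(≡15), b=19^0·(≡15) mod 19; (15|19)=-1, (15|19)=-1; (−1)^{-2·0·9}·(-1)^0·(-1)^-2 = +1.
v=37: a=37^1·(≡30), b=37^0·(≡30) mod 37; (30|37)=+1, (30|37)=+1; (−1)^{1·0·18}·(+1)^0·(+1)^1 = +1.
v=23: a=23^-2·(≡22), b=23^0·(≡11) mod 23; (22|23)=-1, (11|23)=-1; (−1)^{-2·0·11}·(-1)^0·(-1)^-2 = +1.
v=41: a=41^1·(≡36), b=41^0·(≡36) mod 41; (36|41)=+1, (36|41)=+1; (−1)^{1·0·20}·(+1)^0·(+1)^1 = +1.
v=31: a=31^1·(≡8), b=31^2·(≡4) mod 31; (8|31)=+1, (4|31)=+1; (−1)^{1·2·15}·(+1)^2·(+1)^1 = +1.
(-2398377, -77 / ℚ) ramifies at {2, 7, 11, ∞}: a division algebra.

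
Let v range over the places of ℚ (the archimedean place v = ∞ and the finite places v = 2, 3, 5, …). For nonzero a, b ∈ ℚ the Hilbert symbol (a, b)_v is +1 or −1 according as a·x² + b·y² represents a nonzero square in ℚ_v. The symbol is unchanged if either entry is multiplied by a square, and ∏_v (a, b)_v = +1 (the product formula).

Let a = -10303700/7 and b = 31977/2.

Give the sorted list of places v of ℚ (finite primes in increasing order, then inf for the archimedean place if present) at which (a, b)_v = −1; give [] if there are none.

Mod squares: a ≡ -721259, b ≡ 7106. Check v ∈ {∞, 2, 3, 5, 7, 11, 17, 19, 29}.
v=5: a=5^2·(≡1), b=5^0·(≡1) mod 5; (1|5)=+1, (1|5)=+1; (−1)^{2·0·2}·(+1)^0·(+1)^2 = +1.
v=19: a=19^1·(≡16), b=19^1·(≡15) mod 19; (16|19)=+1, (15|19)=-1; (−1)^{1·1·9}·(+1)^1·(-1)^1 = +1.
v=2: v_2(a)=2, v_2(b)=-1; units ≡ 5, 1 (mod 8); ε·ε+αω+βω = 0·0+2·0+-1·1 ≡ 1  ⇒  (a,b)_2 = -1.
v=29: a=29^1·(≡26), b=29^0·(≡24) mod 29; (26|29)=-1, (24|29)=+1; (−1)^{1·0·14}·(-1)^0·(+1)^1 = +1.
v=7: a=7^-1·(≡6), b=7^0·(≡4) mod 7; (6|7)=-1, (4|7)=+1; (−1)^{-1·0·3}·(-1)^0·(+1)^-1 = +1.
v=11: a=11^1·(≡7), b=11^1·(≡7) mod 11; (7|11)=-1, (7|11)=-1; (−1)^{1·1·5}·(-1)^1·(-1)^1 = -1.
v=17: a=17^1·(≡5), b=17^1·(≡14) mod 17; (5|17)=-1, (14|17)=-1; (−1)^{1·1·8}·(-1)^1·(-1)^1 = +1.
v=∞: -721259 < 0 and 7106 > 0  ⇒  (a,b)_∞ = +1.
v=3: a=3^0·(≡1), b=3^2·(≡2) mod 3; (1|3)=+1, (2|3)=-1; (−1)^{0·2·1}·(+1)^2·(-1)^0 = +1.
Ram(-721259, 7106) = {2, 11}; no ℚ_2-point on the conic.

[2, 11]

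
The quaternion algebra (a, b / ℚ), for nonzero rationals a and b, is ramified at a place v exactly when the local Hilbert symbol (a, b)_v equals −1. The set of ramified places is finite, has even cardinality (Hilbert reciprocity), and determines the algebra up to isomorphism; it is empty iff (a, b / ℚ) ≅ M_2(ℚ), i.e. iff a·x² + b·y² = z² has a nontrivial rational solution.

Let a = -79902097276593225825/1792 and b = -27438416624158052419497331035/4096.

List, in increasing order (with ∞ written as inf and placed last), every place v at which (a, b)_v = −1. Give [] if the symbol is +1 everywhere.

(a, b) ≡ (-1924111, -111435) mod (ℚ^×)²; places V = {2, 3, 5, 7, 17, 19, 23, 37, ∞}.
(a,b)_2: α=-8, β=-12; u≡1, v≡5 (mod 8); ε(u)ε(v)=0·0, αω(v)=-8·1, βω(u)=-12·0; sum ≡ 0  ⇒  +1.
(a,b)_3: α=6, u≡2; β=11, v≡1 (mod 3); (2|3)=-1, (1|3)=+1; sign (−1)^0·-1^11·+1^6 = -1.
(a,b)_∞: sgn(-1924111)=−, sgn(-111435)=−, so -1.
(a,b)_19: α=3, u≡9; β=5, v≡1 (mod 19); (9|19)=+1, (1|19)=+1; sign (−1)^1·+1^5·+1^3 = -1.
(a,b)_5: α=2, u≡1; β=1, v≡3 (mod 5); (1|5)=+1, (3|5)=-1; sign (−1)^0·+1^1·-1^2 = +1.
(a,b)_37: α=1, u≡32; β=2, v≡10 (mod 37); (32|37)=-1, (10|37)=+1; sign (−1)^0·-1^2·+1^1 = +1.
(a,b)_7: α=-1, u≡3; β=0, v≡6 (mod 7); (3|7)=-1, (6|7)=-1; sign (−1)^0·-1^0·-1^-1 = -1.
(a,b)_23: α=3, u≡14; β=5, v≡16 (mod 23); (14|23)=-1, (16|23)=+1; sign (−1)^1·-1^5·+1^3 = +1.
(a,b)_17: α=5, u≡5; β=5, v≡10 (mod 17); (5|17)=-1, (10|17)=-1; sign (−1)^0·-1^5·-1^5 = +1.
(-1924111, -111435 / ℚ) ramifies at {3, 7, 19, ∞}: a division algebra.

[3, 7, 19, inf]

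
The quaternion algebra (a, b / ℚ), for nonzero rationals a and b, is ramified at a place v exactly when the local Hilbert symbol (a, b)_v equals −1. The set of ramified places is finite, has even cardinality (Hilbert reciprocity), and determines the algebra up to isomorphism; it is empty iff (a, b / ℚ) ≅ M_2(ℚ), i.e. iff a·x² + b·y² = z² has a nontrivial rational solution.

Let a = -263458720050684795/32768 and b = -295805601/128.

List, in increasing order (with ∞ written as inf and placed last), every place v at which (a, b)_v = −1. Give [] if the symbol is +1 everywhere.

[2, 5, 13, inf]

Mod squares: a ≡ -390, b ≡ -2. Check v ∈ {∞, 2, 3, 5, 7, 13}.
v=2: v_2(a)=-15, v_2(b)=-7; units ≡ 5, 7 (mod 8); ε·ε+αω+βω = 0·1+-15·0+-7·1 ≡ 1  ⇒  (a,b)_2 = -1.
v=3: a=3^15·(≡2), b=3^6·(≡1) mod 3; (2|3)=-1, (1|3)=+1; (−1)^{15·6·1}·(-1)^6·(+1)^15 = +1.
v=7: a=7^10·(≡2), b=7^4·(≡3) mod 7; (2|7)=+1, (3|7)=-1; (−1)^{10·4·3}·(+1)^4·(-1)^10 = +1.
v=5: a=5^1·(≡2), b=5^0·(≡3) mod 5; (2|5)=-1, (3|5)=-1; (−1)^{1·0·2}·(-1)^0·(-1)^1 = -1.
v=13: a=13^1·(≡4), b=13^2·(≡11) mod 13; (4|13)=+1, (11|13)=-1; (−1)^{1·2·6}·(+1)^2·(-1)^1 = -1.
v=∞: -390 < 0 and -2 < 0  ⇒  (a,b)_∞ = -1.
(-390, -2 / ℚ) ramifies at {2, 5, 13, ∞}: a division algebra.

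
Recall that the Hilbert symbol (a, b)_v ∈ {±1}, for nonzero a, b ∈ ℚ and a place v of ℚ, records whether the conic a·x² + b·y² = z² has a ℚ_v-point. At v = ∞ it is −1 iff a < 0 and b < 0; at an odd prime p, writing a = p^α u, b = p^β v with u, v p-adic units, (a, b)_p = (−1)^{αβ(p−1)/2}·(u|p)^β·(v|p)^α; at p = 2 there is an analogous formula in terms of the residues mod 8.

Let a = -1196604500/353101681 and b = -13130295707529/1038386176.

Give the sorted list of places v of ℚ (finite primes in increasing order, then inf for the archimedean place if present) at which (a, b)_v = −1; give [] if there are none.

[2, 11, 13, inf]

Mod squares: a ≡ -5, b ≡ -12441. Check v ∈ {∞, 2, 3, 5, 7, 11, 13, 17, 19, 23, 29, 43, 53}.
v=29: a=29^0·(≡25), b=29^1·(≡28) mod 29; (25|29)=+1, (28|29)=+1; (−1)^{0·1·14}·(+1)^1·(+1)^0 = +1.
v=13: a=13^2·(≡8), b=13^3·(≡5) mod 13; (8|13)=-1, (5|13)=-1; (−1)^{2·3·6}·(-1)^3·(-1)^2 = -1.
v=2: v_2(a)=2, v_2(b)=-10; units ≡ 3, 7 (mod 8); ε·ε+αω+βω = 1·1+2·0+-10·1 ≡ 1  ⇒  (a,b)_2 = -1.
v=3: a=3^0·(≡1), b=3^3·(≡2) mod 3; (1|3)=+1, (2|3)=-1; (−1)^{0·3·1}·(+1)^3·(-1)^0 = +1.
v=53: a=53^0·(≡3), b=53^-2·(≡19) mod 53; (3|53)=-1, (19|53)=-1; (−1)^{0·-2·26}·(-1)^-2·(-1)^0 = +1.
v=∞: -5 < 0 and -12441 < 0  ⇒  (a,b)_∞ = -1.
v=11: a=11^0·(≡7), b=11^1·(≡7) mod 11; (7|11)=-1, (7|11)=-1; (−1)^{0·1·5}·(-1)^1·(-1)^0 = -1.
v=5: a=5^3·(≡4), b=5^0·(≡1) mod 5; (4|5)=+1, (1|5)=+1; (−1)^{3·0·2}·(+1)^0·(+1)^3 = +1.
v=17: a=17^2·(≡10), b=17^2·(≡10) mod 17; (10|17)=-1, (10|17)=-1; (−1)^{2·2·8}·(-1)^2·(-1)^2 = +1.
v=19: a=19^-2·(≡15), b=19^-2·(≡6) mod 19; (15|19)=-1, (6|19)=+1; (−1)^{-2·-2·9}·(-1)^-2·(+1)^-2 = +1.
v=7: a=7^2·(≡4), b=7^4·(≡3) mod 7; (4|7)=+1, (3|7)=-1; (−1)^{2·4·3}·(+1)^4·(-1)^2 = +1.
v=23: a=23^-2·(≡13), b=23^0·(≡12) mod 23; (13|23)=+1, (12|23)=+1; (−1)^{-2·0·11}·(+1)^0·(+1)^-2 = +1.
v=43: a=43^-2·(≡17), b=43^0·(≡20) mod 43; (17|43)=+1, (20|43)=-1; (−1)^{-2·0·21}·(+1)^0·(-1)^-2 = +1.
|Ram(-5, -12441)| = 4, even; anisotropic at {2, 11, 13, ∞}.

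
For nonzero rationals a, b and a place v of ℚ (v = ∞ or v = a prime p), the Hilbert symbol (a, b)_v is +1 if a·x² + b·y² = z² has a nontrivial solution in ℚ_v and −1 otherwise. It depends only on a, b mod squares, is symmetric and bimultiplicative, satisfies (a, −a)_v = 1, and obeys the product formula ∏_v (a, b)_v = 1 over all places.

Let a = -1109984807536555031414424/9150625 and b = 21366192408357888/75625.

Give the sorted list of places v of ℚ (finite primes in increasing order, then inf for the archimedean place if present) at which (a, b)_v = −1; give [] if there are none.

[2, 3, 13, 19]

(a, b) ≡ (-10374, 323) mod (ℚ^×)²; places V = {2, 3, 5, 7, 11, 13, 17, 19, ∞}.
(a,b)_5: α=-4, u≡1; β=-4, v≡3 (mod 5); (1|5)=+1, (3|5)=-1; sign (−1)^0·+1^-4·-1^-4 = +1.
(a,b)_13: α=3, u≡6; β=2, v≡8 (mod 13); (6|13)=-1, (8|13)=-1; sign (−1)^0·-1^2·-1^3 = -1.
(a,b)_7: α=9, u≡4; β=6, v≡4 (mod 7); (4|7)=+1, (4|7)=+1; sign (−1)^0·+1^6·+1^9 = +1.
(a,b)_17: α=2, u≡2; β=1, v≡1 (mod 17); (2|17)=+1, (1|17)=+1; sign (−1)^0·+1^1·+1^2 = +1.
(a,b)_2: α=3, β=10; u≡5, v≡3 (mod 8); ε(u)ε(v)=0·1, αω(v)=3·1, βω(u)=10·1; sum ≡ 1  ⇒  -1.
(a,b)_∞: sgn(-10374)=−, sgn(323)=+, so +1.
(a,b)_3: α=7, u≡1; β=2, v≡2 (mod 3); (1|3)=+1, (2|3)=-1; sign (−1)^0·+1^2·-1^7 = -1.
(a,b)_19: α=5, u≡9; β=3, v≡16 (mod 19); (9|19)=+1, (16|19)=+1; sign (−1)^1·+1^3·+1^5 = -1.
(a,b)_11: α=-4, u≡7; β=-2, v≡4 (mod 11); (7|11)=-1, (4|11)=+1; sign (−1)^0·-1^-2·+1^-4 = +1.
Ram(-10374, 323) = {2, 3, 13, 19}; no ℚ_2-point on the conic.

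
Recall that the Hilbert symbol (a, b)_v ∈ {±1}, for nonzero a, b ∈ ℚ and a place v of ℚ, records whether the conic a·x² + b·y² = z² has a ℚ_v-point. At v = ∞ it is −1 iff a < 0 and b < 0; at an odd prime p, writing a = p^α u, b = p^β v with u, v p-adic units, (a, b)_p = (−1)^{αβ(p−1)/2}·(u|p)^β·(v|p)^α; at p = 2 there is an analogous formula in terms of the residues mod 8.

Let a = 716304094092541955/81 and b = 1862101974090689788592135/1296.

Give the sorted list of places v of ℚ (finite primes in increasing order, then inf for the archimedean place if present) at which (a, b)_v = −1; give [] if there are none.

(a, b) ≡ (105995, 5623352735) mod (ℚ^×)²; places V = {2, 3, 5, 7, 11, 13, 17, 29, 43, 53, ∞}.
(a,b)_13: α=2, u≡5; β=3, v≡5 (mod 13); (5|13)=-1, (5|13)=-1; sign (−1)^0·-1^3·-1^2 = -1.
(a,b)_∞: sgn(105995)=+, sgn(5623352735)=+, so +1.
(a,b)_5: α=1, u≡1; β=1, v≡2 (mod 5); (1|5)=+1, (2|5)=-1; sign (−1)^0·+1^1·-1^1 = -1.
(a,b)_11: α=2, u≡6; β=3, v≡8 (mod 11); (6|11)=-1, (8|11)=-1; sign (−1)^0·-1^3·-1^2 = -1.
(a,b)_17: α=1, u≡13; β=1, v≡15 (mod 17); (13|17)=+1, (15|17)=+1; sign (−1)^0·+1^1·+1^1 = +1.
(a,b)_7: α=6, u≡1; β=9, v≡6 (mod 7); (1|7)=+1, (6|7)=-1; sign (−1)^0·+1^9·-1^6 = +1.
(a,b)_53: α=2, u≡41; β=3, v≡35 (mod 53); (41|53)=-1, (35|53)=-1; sign (−1)^0·-1^3·-1^2 = -1.
(a,b)_29: α=1, u≡28; β=1, v≡14 (mod 29); (28|29)=+1, (14|29)=-1; sign (−1)^0·+1^1·-1^1 = -1.
(a,b)_2: α=0, β=-4; u≡3, v≡7 (mod 8); ε(u)ε(v)=1·1, αω(v)=0·0, βω(u)=-4·1; sum ≡ 1  ⇒  -1.
(a,b)_3: α=-4, u≡2; β=-4, v≡2 (mod 3); (2|3)=-1, (2|3)=-1; sign (−1)^0·-1^-4·-1^-4 = +1.
(a,b)_43: α=1, u≡31; β=1, v≡19 (mod 43); (31|43)=+1, (19|43)=-1; sign (−1)^1·+1^1·-1^1 = +1.
Ram(105995, 5623352735) = {2, 5, 11, 13, 29, 53}; no ℚ_2-point on the conic.

[2, 5, 11, 13, 29, 53]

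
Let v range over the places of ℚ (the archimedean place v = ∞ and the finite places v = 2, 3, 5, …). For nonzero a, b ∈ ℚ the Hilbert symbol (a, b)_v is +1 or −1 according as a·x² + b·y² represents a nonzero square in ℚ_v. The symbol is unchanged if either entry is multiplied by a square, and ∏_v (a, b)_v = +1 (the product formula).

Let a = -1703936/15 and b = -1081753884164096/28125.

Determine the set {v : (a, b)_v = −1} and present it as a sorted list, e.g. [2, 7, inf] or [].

Mod squares: a ≡ -390, b ≡ -476905. Check v ∈ {∞, 2, 3, 5, 11, 13, 23, 29}.
v=29: a=29^0·(≡5), b=29^1·(≡26) mod 29; (5|29)=+1, (26|29)=-1; (−1)^{0·1·14}·(+1)^1·(-1)^0 = +1.
v=11: a=11^0·(≡2), b=11^1·(≡10) mod 11; (2|11)=-1, (10|11)=-1; (−1)^{0·1·5}·(-1)^1·(-1)^0 = -1.
v=23: a=23^0·(≡12), b=23^1·(≡17) mod 23; (12|23)=+1, (17|23)=-1; (−1)^{0·1·11}·(+1)^1·(-1)^0 = +1.
v=2: v_2(a)=17, v_2(b)=26; units ≡ 5, 7 (mod 8); ε·ε+αω+βω = 0·1+17·0+26·1 ≡ 0  ⇒  (a,b)_2 = +1.
v=5: a=5^-1·(≡3), b=5^-5·(≡1) mod 5; (3|5)=-1, (1|5)=+1; (−1)^{-1·-5·2}·(-1)^-5·(+1)^-1 = -1.
v=3: a=3^-1·(≡2), b=3^-2·(≡2) mod 3; (2|3)=-1, (2|3)=-1; (−1)^{-1·-2·1}·(-1)^-2·(-1)^-1 = -1.
v=∞: -390 < 0 and -476905 < 0  ⇒  (a,b)_∞ = -1.
v=13: a=13^1·(≡10), b=13^3·(≡1) mod 13; (10|13)=+1, (1|13)=+1; (−1)^{1·3·6}·(+1)^3·(+1)^1 = +1.
Ram(-390, -476905) = {3, 5, 11, ∞}; no ℚ_3-point on the conic.

[3, 5, 11, inf]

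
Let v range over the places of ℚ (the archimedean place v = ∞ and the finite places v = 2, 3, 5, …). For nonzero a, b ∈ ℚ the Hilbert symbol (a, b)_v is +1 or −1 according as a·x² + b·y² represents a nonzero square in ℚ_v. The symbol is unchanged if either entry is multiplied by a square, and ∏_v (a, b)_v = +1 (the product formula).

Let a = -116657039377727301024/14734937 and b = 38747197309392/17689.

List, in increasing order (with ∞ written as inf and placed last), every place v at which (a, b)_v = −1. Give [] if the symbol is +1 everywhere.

[2, 11]

Mod squares: a ≡ -32538, b ≡ 13. Check v ∈ {∞, 2, 3, 7, 11, 13, 17, 19, 29, 41}.
v=41: a=41^2·(≡4), b=41^2·(≡3) mod 41; (4|41)=+1, (3|41)=-1; (−1)^{2·2·20}·(+1)^2·(-1)^2 = +1.
v=11: a=11^7·(≡1), b=11^4·(≡2) mod 11; (1|11)=+1, (2|11)=-1; (−1)^{7·4·5}·(+1)^4·(-1)^7 = -1.
v=3: a=3^3·(≡2), b=3^2·(≡1) mod 3; (2|3)=-1, (1|3)=+1; (−1)^{3·2·1}·(-1)^2·(+1)^3 = +1.
v=7: a=7^-4·(≡6), b=7^-2·(≡3) mod 7; (6|7)=-1, (3|7)=-1; (−1)^{-4·-2·3}·(-1)^-2·(-1)^-4 = +1.
v=17: a=17^-1·(≡6), b=17^0·(≡16) mod 17; (6|17)=-1, (16|17)=+1; (−1)^{-1·0·8}·(-1)^0·(+1)^-1 = +1.
v=∞: -32538 < 0 and 13 > 0  ⇒  (a,b)_∞ = +1.
v=13: a=13^2·(≡12), b=13^1·(≡12) mod 13; (12|13)=+1, (12|13)=+1; (−1)^{2·1·6}·(+1)^1·(+1)^2 = +1.
v=19: a=19^-2·(≡17), b=19^-2·(≡13) mod 19; (17|19)=+1, (13|19)=-1; (−1)^{-2·-2·9}·(+1)^-2·(-1)^-2 = +1.
v=2: v_2(a)=5, v_2(b)=4; units ≡ 3, 5 (mod 8); ε·ε+αω+βω = 1·0+5·1+4·1 ≡ 1  ⇒  (a,b)_2 = -1.
v=29: a=29^3·(≡16), b=29^2·(≡23) mod 29; (16|29)=+1, (23|29)=+1; (−1)^{3·2·14}·(+1)^2·(+1)^3 = +1.
Ram(-32538, 13) = {2, 11}; no ℚ_2-point on the conic.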